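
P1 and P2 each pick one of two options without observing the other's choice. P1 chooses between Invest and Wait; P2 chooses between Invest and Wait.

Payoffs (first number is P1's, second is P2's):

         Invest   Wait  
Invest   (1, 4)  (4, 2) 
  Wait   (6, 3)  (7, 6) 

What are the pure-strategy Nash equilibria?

(Wait, Wait)

(Invest, Invest): P1 prefers Wait (6 > 1) — not an equilibrium.
(Invest, Wait): P1 prefers Wait (7 > 4); P2 prefers Invest (4 > 2) — not an equilibrium.
(Wait, Invest): P2 prefers Wait (6 > 3) — not an equilibrium.
(Wait, Wait): P1 gets 7 ≥ 4 from Invest, and P2 gets 6 ≥ 3 from Invest — Nash equilibrium.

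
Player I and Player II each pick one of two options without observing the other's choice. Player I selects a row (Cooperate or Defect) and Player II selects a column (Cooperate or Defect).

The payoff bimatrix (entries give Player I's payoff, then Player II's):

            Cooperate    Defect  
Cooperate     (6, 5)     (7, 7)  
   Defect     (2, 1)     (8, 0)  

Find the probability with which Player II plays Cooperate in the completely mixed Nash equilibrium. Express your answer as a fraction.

1/5

Let c be the probability that Player II plays Cooperate. In a completely mixed equilibrium, Player I must be indifferent between Cooperate and Defect.
Player I's expected payoff from Cooperate is 6c + 7(1−c); from Defect it is 2c + 8(1−c).
Setting these equal: −c + 7 = −6c + 8, so c = 1/5.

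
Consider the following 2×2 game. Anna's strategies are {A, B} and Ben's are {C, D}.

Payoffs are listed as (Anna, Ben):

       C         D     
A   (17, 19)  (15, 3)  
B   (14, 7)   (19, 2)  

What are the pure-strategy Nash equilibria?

(A, C)

(A, C): Anna gets 17 ≥ 14 from B, and Ben gets 19 ≥ 3 from D — Nash equilibrium.
(A, D): Anna prefers B (19 > 15); Ben prefers C (19 > 3) — not an equilibrium.
(B, C): Anna prefers A (17 > 14) — not an equilibrium.
(B, D): Ben prefers C (7 > 2) — not an equilibrium.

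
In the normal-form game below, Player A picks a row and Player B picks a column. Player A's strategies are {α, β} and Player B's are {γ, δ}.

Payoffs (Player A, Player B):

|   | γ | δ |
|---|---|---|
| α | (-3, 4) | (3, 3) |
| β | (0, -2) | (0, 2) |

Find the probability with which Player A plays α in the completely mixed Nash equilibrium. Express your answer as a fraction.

4/5

Let x be the probability that Player A plays α. In a completely mixed equilibrium, Player B must be indifferent between γ and δ.
Player B's expected payoff from γ is 4x − 2(1−x); from δ it is 3x + 2(1−x).
Setting these equal: 6x − 2 = x + 2, so x = 4/5.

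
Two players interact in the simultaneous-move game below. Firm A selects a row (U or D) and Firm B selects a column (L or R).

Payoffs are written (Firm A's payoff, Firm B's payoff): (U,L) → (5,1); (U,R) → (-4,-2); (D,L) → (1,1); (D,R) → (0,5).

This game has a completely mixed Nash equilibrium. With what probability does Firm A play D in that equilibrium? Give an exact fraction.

3/7

Let r be the probability that Firm A plays U. In a completely mixed equilibrium, Firm B must be indifferent between L and R.
Firm B's expected payoff from L is r + (1−r); from R it is −2r + 5(1−r).
Setting these equal: 1 = −7r + 5, so r = 4/7.
Therefore Firm A plays D with probability 1 − 4/7 = 3/7.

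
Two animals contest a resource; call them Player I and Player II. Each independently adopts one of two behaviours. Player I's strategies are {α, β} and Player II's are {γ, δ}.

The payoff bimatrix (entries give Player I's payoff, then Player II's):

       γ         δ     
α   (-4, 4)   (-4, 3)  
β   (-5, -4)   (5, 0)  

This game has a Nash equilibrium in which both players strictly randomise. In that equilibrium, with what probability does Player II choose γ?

Let q be the probability that Player II plays γ. In a completely mixed equilibrium, Player I must be indifferent between α and β.
Player I's expected payoff from α is −4q − 4(1−q); from β it is −5q + 5(1−q).
Setting these equal: -4 = −10q + 5, so q = 9/10.

9/10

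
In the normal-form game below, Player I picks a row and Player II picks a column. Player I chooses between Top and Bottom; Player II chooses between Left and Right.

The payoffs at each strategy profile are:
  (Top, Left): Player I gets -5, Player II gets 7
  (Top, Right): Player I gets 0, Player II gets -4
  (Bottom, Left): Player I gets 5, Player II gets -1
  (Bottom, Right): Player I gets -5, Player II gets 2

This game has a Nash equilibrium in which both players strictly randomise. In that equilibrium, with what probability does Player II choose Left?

Let y be the probability that Player II plays Left. In a completely mixed equilibrium, Player I must be indifferent between Top and Bottom.
Player I's expected payoff from Top is −5y; from Bottom it is 5y − 5(1−y).
Setting these equal: −5y = 10y − 5, so y = 1/3.

1/3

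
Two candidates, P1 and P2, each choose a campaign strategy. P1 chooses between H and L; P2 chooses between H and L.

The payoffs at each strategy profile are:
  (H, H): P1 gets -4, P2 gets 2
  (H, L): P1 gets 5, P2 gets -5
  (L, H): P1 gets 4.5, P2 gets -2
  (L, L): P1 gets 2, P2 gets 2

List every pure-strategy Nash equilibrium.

(H, H): P1 prefers L (4.5 > -4) — not an equilibrium.
(H, L): P2 prefers H (2 > -5) — not an equilibrium.
(L, H): P2 prefers L (2 > -2) — not an equilibrium.
(L, L): P1 prefers H (5 > 2) — not an equilibrium.

none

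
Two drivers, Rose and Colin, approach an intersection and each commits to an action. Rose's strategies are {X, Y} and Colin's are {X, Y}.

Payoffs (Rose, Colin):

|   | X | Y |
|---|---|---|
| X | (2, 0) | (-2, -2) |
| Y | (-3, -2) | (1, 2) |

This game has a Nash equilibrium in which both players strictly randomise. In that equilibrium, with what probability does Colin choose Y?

5/8

Let y be the probability that Colin plays X. In a completely mixed equilibrium, Rose must be indifferent between X and Y.
Rose's expected payoff from X is 2y − 2(1−y); from Y it is −3y + (1−y).
Setting these equal: 4y − 2 = −4y + 1, so y = 3/8.
Therefore Colin plays Y with probability 1 − 3/8 = 5/8.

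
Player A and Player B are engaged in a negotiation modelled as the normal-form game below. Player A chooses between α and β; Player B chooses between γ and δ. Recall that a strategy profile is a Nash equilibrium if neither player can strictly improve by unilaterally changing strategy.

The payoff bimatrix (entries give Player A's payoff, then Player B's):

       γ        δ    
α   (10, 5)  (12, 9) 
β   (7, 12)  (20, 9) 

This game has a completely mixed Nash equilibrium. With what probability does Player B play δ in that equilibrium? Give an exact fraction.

Let q be the probability that Player B plays γ. In a completely mixed equilibrium, Player A must be indifferent between α and β.
Player A's expected payoff from α is 10q + 12(1−q); from β it is 7q + 20(1−q).
Setting these equal: −2q + 12 = −13q + 20, so q = 8/11.
Therefore Player B plays δ with probability 1 − 8/11 = 3/11.

3/11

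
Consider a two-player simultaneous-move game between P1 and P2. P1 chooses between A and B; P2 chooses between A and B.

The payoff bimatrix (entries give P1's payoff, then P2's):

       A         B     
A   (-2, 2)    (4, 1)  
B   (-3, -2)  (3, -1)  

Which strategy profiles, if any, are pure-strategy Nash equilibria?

(A, A)

(A, A): P1 gets -2 ≥ -3 from B, and P2 gets 2 ≥ 1 from B — Nash equilibrium.
(A, B): P2 prefers A (2 > 1) — not an equilibrium.
(B, A): P1 prefers A (-2 > -3); P2 prefers B (-1 > -2) — not an equilibrium.
(B, B): P1 prefers A (4 > 3) — not an equilibrium.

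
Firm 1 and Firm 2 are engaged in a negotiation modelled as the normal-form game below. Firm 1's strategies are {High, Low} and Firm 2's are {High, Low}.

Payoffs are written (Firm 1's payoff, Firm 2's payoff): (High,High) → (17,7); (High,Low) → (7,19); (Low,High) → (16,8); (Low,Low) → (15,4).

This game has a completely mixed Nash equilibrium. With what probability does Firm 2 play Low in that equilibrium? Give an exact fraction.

Let y be the probability that Firm 2 plays High. In a completely mixed equilibrium, Firm 1 must be indifferent between High and Low.
Firm 1's expected payoff from High is 17y + 7(1−y); from Low it is 16y + 15(1−y).
Setting these equal: 10y + 7 = y + 15, so y = 8/9.
Therefore Firm 2 plays Low with probability 1 − 8/9 = 1/9.

1/9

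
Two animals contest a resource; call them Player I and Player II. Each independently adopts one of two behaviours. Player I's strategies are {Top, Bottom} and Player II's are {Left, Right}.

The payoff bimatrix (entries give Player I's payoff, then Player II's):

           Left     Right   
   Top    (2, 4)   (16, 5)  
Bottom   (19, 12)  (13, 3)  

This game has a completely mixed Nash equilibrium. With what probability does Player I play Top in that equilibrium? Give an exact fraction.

Let x be the probability that Player I plays Top. In a completely mixed equilibrium, Player II must be indifferent between Left and Right.
Player II's expected payoff from Left is 4x + 12(1−x); from Right it is 5x + 3(1−x).
Setting these equal: −8x + 12 = 2x + 3, so x = 9/10.

9/10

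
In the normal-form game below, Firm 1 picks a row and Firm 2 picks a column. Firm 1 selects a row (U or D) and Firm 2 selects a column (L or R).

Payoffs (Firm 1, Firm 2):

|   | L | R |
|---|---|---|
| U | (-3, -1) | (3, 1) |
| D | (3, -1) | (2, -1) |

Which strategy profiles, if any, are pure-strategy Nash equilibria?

(U, L): Firm 1 prefers D (3 > -3); Firm 2 prefers R (1 > -1) — not an equilibrium.
(U, R): Firm 1 gets 3 ≥ 2 from D, and Firm 2 gets 1 ≥ -1 from L — Nash equilibrium.
(D, L): Firm 1 gets 3 ≥ -3 from U, and Firm 2 gets -1 ≥ -1 from R — Nash equilibrium.
(D, R): Firm 1 prefers U (3 > 2) — not an equilibrium.

(U, R) and (D, L)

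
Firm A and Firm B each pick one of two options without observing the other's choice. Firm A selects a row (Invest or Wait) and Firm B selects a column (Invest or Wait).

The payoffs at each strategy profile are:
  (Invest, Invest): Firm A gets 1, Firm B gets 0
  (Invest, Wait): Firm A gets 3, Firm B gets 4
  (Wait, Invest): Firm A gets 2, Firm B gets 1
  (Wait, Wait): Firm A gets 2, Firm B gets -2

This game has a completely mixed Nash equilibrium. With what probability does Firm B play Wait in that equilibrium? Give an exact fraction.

1/2

Let c be the probability that Firm B plays Invest. In a completely mixed equilibrium, Firm A must be indifferent between Invest and Wait.
Firm A's expected payoff from Invest is c + 3(1−c); from Wait it is 2c + 2(1−c).
Setting these equal: −2c + 3 = 2, so c = 1/2.
Therefore Firm B plays Wait with probability 1 − 1/2 = 1/2.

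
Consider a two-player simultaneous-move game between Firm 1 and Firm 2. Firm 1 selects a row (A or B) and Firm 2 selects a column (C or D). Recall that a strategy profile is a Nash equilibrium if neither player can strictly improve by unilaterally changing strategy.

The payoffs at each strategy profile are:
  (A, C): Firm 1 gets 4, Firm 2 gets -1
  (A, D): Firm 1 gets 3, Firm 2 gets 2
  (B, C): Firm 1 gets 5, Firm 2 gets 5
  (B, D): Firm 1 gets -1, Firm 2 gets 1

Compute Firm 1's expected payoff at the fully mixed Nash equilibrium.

First find q, the probability Firm 2 plays C, from Firm 1's indifference between A and B: 4q + 3(1−q) = 5q − (1−q), giving q = 4/5.
Since Firm 1 is indifferent in equilibrium, Firm 1's expected payoff equals the payoff from either row against (4/5, 1/5). Using A: 4(4/5) + 3(1/5) = 19/5.

19/5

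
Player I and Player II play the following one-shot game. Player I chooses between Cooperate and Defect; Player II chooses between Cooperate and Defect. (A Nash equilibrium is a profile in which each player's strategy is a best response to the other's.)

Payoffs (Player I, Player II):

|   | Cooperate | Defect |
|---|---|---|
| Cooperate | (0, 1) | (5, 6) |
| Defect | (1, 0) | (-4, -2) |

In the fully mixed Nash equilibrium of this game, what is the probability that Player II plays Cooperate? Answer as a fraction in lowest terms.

Let c be the probability that Player II plays Cooperate. In a completely mixed equilibrium, Player I must be indifferent between Cooperate and Defect.
Player I's expected payoff from Cooperate is 5(1−c); from Defect it is c − 4(1−c).
Setting these equal: −5c + 5 = 5c − 4, so c = 9/10.

9/10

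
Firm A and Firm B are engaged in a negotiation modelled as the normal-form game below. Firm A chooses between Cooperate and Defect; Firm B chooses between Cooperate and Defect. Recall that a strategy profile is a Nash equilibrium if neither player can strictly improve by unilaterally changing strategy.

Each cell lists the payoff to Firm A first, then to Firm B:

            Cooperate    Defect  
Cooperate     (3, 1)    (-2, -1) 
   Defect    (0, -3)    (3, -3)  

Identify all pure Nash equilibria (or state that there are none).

(Cooperate, Cooperate) and (Defect, Defect)

(Cooperate, Cooperate): Firm A gets 3 ≥ 0 from Defect, and Firm B gets 1 ≥ -1 from Defect — Nash equilibrium.
(Cooperate, Defect): Firm A prefers Defect (3 > -2); Firm B prefers Cooperate (1 > -1) — not an equilibrium.
(Defect, Cooperate): Firm A prefers Cooperate (3 > 0) — not an equilibrium.
(Defect, Defect): Firm A gets 3 ≥ -2 from Cooperate, and Firm B gets -3 ≥ -3 from Cooperate — Nash equilibrium.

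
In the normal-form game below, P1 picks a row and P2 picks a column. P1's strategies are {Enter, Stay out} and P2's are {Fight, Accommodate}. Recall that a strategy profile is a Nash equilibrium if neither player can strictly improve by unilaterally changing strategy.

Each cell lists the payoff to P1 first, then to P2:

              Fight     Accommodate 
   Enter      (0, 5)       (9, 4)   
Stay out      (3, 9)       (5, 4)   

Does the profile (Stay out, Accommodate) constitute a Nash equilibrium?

No

At (Stay out, Accommodate), P1 earns 5; switching to Enter would give 9, so P1 would deviate.
P2 earns 4; switching to Fight would give 9, so P2 would deviate.
Since at least one player can profitably deviate, this is not a Nash equilibrium.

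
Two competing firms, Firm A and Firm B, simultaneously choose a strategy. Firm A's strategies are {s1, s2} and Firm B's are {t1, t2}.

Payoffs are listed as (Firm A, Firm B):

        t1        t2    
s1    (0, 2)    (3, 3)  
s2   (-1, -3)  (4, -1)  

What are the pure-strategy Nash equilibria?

(s1, t1): Firm B prefers t2 (3 > 2) — not an equilibrium.
(s1, t2): Firm A prefers s2 (4 > 3) — not an equilibrium.
(s2, t1): Firm A prefers s1 (0 > -1); Firm B prefers t2 (-1 > -3) — not an equilibrium.
(s2, t2): Firm A gets 4 ≥ 3 from s1, and Firm B gets -1 ≥ -3 from t1 — Nash equilibrium.

(s2, t2)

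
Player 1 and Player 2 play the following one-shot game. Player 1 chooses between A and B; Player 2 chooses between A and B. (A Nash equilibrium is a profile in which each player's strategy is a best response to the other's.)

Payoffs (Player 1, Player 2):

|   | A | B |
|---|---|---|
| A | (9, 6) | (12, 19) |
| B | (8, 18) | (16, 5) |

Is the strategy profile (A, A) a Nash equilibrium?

At (A, A), Player 1 earns 9; switching to B would give 8, so Player 1 has no profitable deviation.
Player 2 earns 6; switching to B would give 19, so Player 2 would deviate.
Since at least one player can profitably deviate, this is not a Nash equilibrium.

No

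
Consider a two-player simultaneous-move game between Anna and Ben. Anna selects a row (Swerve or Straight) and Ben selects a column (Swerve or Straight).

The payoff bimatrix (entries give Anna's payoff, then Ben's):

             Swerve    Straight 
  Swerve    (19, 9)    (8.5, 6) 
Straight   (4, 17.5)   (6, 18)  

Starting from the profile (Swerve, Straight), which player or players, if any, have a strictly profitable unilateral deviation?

Ben

Anna at (Swerve, Straight) earns 8.5; deviating to Straight yields 6 — not better.
Ben earns 6; deviating to Swerve yields 9 — a strict improvement.
Only Ben has a strictly profitable deviation.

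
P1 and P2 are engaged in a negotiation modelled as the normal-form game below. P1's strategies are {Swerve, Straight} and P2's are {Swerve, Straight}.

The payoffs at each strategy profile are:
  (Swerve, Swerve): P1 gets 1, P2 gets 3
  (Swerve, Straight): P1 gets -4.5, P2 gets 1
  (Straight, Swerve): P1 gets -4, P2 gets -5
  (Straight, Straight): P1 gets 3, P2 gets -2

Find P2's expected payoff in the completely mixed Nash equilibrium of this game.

First find x, the probability P1 plays Swerve, from P2's indifference between Swerve and Straight: 3x − 5(1−x) = x − 2(1−x), giving x = 3/5.
Since P2 is indifferent in equilibrium, P2's expected payoff equals the payoff from either column against (3/5, 2/5). Using Swerve: 3(3/5) − 5(2/5) = -1/5.

-1/5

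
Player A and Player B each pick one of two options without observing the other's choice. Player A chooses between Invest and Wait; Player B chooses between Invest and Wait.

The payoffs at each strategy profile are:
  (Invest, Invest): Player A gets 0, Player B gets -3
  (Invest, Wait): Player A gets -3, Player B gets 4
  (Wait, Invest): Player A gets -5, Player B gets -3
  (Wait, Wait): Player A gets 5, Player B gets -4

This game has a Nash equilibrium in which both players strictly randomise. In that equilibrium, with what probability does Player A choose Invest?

1/8

Let p be the probability that Player A plays Invest. In a completely mixed equilibrium, Player B must be indifferent between Invest and Wait.
Player B's expected payoff from Invest is −3p − 3(1−p); from Wait it is 4p − 4(1−p).
Setting these equal: -3 = 8p − 4, so p = 1/8.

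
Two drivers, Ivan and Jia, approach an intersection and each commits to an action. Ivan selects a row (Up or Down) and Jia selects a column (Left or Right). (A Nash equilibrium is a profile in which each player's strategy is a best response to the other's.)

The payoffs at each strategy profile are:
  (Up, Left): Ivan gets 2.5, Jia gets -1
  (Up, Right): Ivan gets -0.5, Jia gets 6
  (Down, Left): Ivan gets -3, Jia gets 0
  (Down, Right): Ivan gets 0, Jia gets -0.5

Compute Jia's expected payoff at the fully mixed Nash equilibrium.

First find p, the probability Ivan plays Up, from Jia's indifference between Left and Right: −p = 6p − 0.5(1−p), giving p = 1/15.
Since Jia is indifferent in equilibrium, Jia's expected payoff equals the payoff from either column against (1/15, 14/15). Using Left: −(1/15) = -1/15.

-1/15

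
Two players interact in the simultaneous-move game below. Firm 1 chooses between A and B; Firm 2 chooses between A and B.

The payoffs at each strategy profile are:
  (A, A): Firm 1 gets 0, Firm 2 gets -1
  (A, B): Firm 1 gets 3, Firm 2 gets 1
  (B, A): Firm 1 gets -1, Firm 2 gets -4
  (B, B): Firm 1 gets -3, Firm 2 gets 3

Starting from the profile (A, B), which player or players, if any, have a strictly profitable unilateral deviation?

Firm 1 at (A, B) earns 3; deviating to B yields -3 — not better.
Firm 2 earns 1; deviating to A yields -1 — not better.
Neither player can strictly improve; the profile is a Nash equilibrium.

Neither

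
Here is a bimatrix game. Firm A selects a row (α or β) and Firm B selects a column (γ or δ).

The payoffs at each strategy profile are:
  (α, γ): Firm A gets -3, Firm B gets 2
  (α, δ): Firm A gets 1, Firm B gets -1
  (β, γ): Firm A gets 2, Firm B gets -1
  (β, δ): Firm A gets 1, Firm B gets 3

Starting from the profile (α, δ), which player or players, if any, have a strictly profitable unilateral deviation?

Firm A at (α, δ) earns 1; deviating to β yields 1 — not better.
Firm B earns -1; deviating to γ yields 2 — a strict improvement.
Only Firm B has a strictly profitable deviation.

Firm B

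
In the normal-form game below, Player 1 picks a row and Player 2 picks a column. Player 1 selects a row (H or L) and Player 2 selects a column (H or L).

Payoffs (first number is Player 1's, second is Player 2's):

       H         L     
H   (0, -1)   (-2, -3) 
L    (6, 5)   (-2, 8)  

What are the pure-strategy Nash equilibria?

(L, L)

(H, H): Player 1 prefers L (6 > 0) — not an equilibrium.
(H, L): Player 2 prefers H (-1 > -3) — not an equilibrium.
(L, H): Player 2 prefers L (8 > 5) — not an equilibrium.
(L, L): Player 1 gets -2 ≥ -2 from H, and Player 2 gets 8 ≥ 5 from H — Nash equilibrium.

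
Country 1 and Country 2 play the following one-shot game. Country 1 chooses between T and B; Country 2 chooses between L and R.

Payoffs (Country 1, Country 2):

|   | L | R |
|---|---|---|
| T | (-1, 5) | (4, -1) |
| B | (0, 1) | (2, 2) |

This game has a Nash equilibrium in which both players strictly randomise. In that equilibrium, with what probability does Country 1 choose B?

6/7

Let r be the probability that Country 1 plays T. In a completely mixed equilibrium, Country 2 must be indifferent between L and R.
Country 2's expected payoff from L is 5r + (1−r); from R it is −r + 2(1−r).
Setting these equal: 4r + 1 = −3r + 2, so r = 1/7.
Therefore Country 1 plays B with probability 1 − 1/7 = 6/7.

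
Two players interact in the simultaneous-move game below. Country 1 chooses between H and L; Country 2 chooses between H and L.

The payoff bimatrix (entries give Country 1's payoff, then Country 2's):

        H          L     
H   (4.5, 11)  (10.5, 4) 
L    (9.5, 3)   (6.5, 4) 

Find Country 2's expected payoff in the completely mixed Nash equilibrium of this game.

4

First find p, the probability Country 1 plays H, from Country 2's indifference between H and L: 11p + 3(1−p) = 4p + 4(1−p), giving p = 1/8.
Since Country 2 is indifferent in equilibrium, Country 2's expected payoff equals the payoff from either column against (1/8, 7/8). Using H: 11(1/8) + 3(7/8) = 4.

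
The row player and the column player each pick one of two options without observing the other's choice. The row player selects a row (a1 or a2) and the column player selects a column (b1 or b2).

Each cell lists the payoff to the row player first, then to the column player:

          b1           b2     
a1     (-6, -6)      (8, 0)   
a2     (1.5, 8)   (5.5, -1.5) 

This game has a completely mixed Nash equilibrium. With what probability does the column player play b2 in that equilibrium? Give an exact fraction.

Let y be the probability that the column player plays b1. In a completely mixed equilibrium, the row player must be indifferent between a1 and a2.
The row player's expected payoff from a1 is −6y + 8(1−y); from a2 it is 1.5y + 5.5(1−y).
Setting these equal: −14y + 8 = −4y + 5.5, so y = 1/4.
Therefore the column player plays b2 with probability 1 − 1/4 = 3/4.

3/4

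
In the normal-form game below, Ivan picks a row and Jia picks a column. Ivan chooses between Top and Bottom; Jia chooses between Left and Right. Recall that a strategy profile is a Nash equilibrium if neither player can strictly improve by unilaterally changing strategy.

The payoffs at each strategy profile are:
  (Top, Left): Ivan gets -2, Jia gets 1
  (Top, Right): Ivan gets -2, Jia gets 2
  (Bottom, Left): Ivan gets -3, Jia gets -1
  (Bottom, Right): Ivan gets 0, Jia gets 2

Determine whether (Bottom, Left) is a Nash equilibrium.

No

At (Bottom, Left), Ivan earns -3; switching to Top would give -2, so Ivan would deviate.
Jia earns -1; switching to Right would give 2, so Jia would deviate.
Since at least one player can profitably deviate, this is not a Nash equilibrium.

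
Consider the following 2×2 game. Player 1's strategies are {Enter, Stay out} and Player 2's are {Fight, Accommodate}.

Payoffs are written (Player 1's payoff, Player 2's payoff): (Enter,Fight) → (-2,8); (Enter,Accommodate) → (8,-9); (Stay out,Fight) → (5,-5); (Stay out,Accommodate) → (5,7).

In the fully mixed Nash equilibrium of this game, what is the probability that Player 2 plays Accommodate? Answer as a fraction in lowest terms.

Let y be the probability that Player 2 plays Fight. In a completely mixed equilibrium, Player 1 must be indifferent between Enter and Stay out.
Player 1's expected payoff from Enter is −2y + 8(1−y); from Stay out it is 5y + 5(1−y).
Setting these equal: −10y + 8 = 5, so y = 3/10.
Therefore Player 2 plays Accommodate with probability 1 − 3/10 = 7/10.

7/10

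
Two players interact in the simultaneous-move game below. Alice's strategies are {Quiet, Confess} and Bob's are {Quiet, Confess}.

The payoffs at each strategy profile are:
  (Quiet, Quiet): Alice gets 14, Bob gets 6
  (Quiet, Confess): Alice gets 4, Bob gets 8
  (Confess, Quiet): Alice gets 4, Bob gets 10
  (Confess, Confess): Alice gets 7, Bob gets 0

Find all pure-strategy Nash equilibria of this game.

none

(Quiet, Quiet): Bob prefers Confess (8 > 6) — not an equilibrium.
(Quiet, Confess): Alice prefers Confess (7 > 4) — not an equilibrium.
(Confess, Quiet): Alice prefers Quiet (14 > 4) — not an equilibrium.
(Confess, Confess): Bob prefers Quiet (10 > 0) — not an equilibrium.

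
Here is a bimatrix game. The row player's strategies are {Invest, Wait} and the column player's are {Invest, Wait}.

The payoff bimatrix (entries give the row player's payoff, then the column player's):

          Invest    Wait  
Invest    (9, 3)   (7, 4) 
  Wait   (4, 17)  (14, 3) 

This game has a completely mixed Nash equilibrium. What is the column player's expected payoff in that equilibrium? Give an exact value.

First find x, the probability the row player plays Invest, from the column player's indifference between Invest and Wait: 3x + 17(1−x) = 4x + 3(1−x), giving x = 14/15.
Since the column player is indifferent in equilibrium, the column player's expected payoff equals the payoff from either column against (14/15, 1/15). Using Invest: 3(14/15) + 17(1/15) = 59/15.

59/15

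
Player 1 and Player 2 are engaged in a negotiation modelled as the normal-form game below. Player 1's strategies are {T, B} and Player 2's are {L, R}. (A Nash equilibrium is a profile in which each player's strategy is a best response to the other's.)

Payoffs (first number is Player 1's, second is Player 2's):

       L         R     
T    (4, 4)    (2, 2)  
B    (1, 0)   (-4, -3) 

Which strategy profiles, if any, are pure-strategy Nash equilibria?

(T, L): Player 1 gets 4 ≥ 1 from B, and Player 2 gets 4 ≥ 2 from R — Nash equilibrium.
(T, R): Player 2 prefers L (4 > 2) — not an equilibrium.
(B, L): Player 1 prefers T (4 > 1) — not an equilibrium.
(B, R): Player 1 prefers T (2 > -4); Player 2 prefers L (0 > -3) — not an equilibrium.

(T, L)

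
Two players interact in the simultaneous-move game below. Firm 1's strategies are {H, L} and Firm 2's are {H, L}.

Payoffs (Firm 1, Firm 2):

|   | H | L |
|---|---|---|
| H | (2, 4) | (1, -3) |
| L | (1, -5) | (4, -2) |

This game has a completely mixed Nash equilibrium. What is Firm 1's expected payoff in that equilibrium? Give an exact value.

First find y, the probability Firm 2 plays H, from Firm 1's indifference between H and L: 2y + (1−y) = y + 4(1−y), giving y = 3/4.
Since Firm 1 is indifferent in equilibrium, Firm 1's expected payoff equals the payoff from either row against (3/4, 1/4). Using H: 2(3/4) + (1/4) = 7/4.

7/4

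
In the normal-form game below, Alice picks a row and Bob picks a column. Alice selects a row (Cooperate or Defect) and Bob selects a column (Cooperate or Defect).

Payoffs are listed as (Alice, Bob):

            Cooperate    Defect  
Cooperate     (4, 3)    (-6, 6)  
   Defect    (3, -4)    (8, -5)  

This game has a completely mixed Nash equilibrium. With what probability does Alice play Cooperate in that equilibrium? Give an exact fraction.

1/4

Let x be the probability that Alice plays Cooperate. In a completely mixed equilibrium, Bob must be indifferent between Cooperate and Defect.
Bob's expected payoff from Cooperate is 3x − 4(1−x); from Defect it is 6x − 5(1−x).
Setting these equal: 7x − 4 = 11x − 5, so x = 1/4.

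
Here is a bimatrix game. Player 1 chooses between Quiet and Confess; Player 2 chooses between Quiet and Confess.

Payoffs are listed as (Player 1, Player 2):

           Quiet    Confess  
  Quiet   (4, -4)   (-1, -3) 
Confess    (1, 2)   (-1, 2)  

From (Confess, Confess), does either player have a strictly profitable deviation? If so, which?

Neither

Player 1 at (Confess, Confess) earns -1; deviating to Quiet yields -1 — not better.
Player 2 earns 2; deviating to Quiet yields 2 — not better.
Neither player can strictly improve; the profile is a Nash equilibrium.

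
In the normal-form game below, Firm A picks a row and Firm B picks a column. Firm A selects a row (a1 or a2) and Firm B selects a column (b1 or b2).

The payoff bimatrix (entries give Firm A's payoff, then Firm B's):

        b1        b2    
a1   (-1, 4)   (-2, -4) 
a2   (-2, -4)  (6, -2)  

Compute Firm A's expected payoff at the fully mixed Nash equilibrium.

-10/9

First find y, the probability Firm B plays b1, from Firm A's indifference between a1 and a2: −y − 2(1−y) = −2y + 6(1−y), giving y = 8/9.
Since Firm A is indifferent in equilibrium, Firm A's expected payoff equals the payoff from either row against (8/9, 1/9). Using a1: −(8/9) − 2(1/9) = -10/9.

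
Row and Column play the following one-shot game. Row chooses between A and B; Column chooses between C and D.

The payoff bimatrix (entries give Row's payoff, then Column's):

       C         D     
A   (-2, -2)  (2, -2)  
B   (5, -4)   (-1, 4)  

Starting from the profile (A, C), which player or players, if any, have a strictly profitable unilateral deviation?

Row

Row at (A, C) earns -2; deviating to B yields 5 — a strict improvement.
Column earns -2; deviating to D yields -2 — not better.
Only Row has a strictly profitable deviation.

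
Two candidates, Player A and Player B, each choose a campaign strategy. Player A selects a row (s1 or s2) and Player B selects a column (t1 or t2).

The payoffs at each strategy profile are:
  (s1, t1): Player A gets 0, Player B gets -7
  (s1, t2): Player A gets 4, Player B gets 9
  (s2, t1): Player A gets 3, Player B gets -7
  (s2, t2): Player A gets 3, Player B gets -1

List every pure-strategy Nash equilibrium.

(s1, t1): Player A prefers s2 (3 > 0); Player B prefers t2 (9 > -7) — not an equilibrium.
(s1, t2): Player A gets 4 ≥ 3 from s2, and Player B gets 9 ≥ -7 from t1 — Nash equilibrium.
(s2, t1): Player B prefers t2 (-1 > -7) — not an equilibrium.
(s2, t2): Player A prefers s1 (4 > 3) — not an equilibrium.

(s1, t2)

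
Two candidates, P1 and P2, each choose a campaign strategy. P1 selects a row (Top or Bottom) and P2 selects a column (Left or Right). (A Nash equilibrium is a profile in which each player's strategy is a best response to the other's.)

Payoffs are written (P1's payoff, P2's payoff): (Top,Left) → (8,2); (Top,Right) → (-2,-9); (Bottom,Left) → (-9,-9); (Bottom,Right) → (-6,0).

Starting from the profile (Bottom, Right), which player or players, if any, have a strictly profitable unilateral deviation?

P1 at (Bottom, Right) earns -6; deviating to Top yields -2 — a strict improvement.
P2 earns 0; deviating to Left yields -9 — not better.
Only P1 has a strictly profitable deviation.

P1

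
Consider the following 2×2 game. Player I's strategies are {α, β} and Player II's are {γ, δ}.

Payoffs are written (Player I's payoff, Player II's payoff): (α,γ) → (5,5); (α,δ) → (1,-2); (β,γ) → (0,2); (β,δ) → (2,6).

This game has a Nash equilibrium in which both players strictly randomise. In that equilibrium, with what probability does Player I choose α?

Let p be the probability that Player I plays α. In a completely mixed equilibrium, Player II must be indifferent between γ and δ.
Player II's expected payoff from γ is 5p + 2(1−p); from δ it is −2p + 6(1−p).
Setting these equal: 3p + 2 = −8p + 6, so p = 4/11.

4/11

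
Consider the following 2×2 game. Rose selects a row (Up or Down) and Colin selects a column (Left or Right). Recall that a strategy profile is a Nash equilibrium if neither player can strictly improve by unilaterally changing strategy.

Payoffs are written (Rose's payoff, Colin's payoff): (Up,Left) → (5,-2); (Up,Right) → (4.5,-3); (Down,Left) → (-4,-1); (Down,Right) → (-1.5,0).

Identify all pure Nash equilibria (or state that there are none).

(Up, Left)

(Up, Left): Rose gets 5 ≥ -4 from Down, and Colin gets -2 ≥ -3 from Right — Nash equilibrium.
(Up, Right): Colin prefers Left (-2 > -3) — not an equilibrium.
(Down, Left): Rose prefers Up (5 > -4); Colin prefers Right (0 > -1) — not an equilibrium.
(Down, Right): Rose prefers Up (4.5 > -1.5) — not an equilibrium.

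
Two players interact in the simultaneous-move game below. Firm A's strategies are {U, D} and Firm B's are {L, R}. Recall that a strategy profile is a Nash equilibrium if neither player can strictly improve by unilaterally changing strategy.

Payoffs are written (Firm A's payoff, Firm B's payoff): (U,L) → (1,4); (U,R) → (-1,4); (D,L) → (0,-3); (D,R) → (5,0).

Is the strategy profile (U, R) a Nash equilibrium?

No

At (U, R), Firm A earns -1; switching to D would give 5, so Firm A would deviate.
Firm B earns 4; switching to L would give 4, so Firm B has no profitable deviation.
Since at least one player can profitably deviate, this is not a Nash equilibrium.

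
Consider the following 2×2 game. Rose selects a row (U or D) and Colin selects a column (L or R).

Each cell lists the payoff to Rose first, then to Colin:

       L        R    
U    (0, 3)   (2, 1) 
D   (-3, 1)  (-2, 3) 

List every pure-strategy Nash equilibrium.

(U, L): Rose gets 0 ≥ -3 from D, and Colin gets 3 ≥ 1 from R — Nash equilibrium.
(U, R): Colin prefers L (3 > 1) — not an equilibrium.
(D, L): Rose prefers U (0 > -3); Colin prefers R (3 > 1) — not an equilibrium.
(D, R): Rose prefers U (2 > -2) — not an equilibrium.

(U, L)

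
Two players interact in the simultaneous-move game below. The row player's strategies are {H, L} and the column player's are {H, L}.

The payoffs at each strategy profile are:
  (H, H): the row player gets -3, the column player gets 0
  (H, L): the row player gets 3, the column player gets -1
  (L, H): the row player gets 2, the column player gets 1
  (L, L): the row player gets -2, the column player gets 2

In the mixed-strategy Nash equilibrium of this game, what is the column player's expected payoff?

1/2

First find x, the probability the row player plays H, from the column player's indifference between H and L: (1−x) = −x + 2(1−x), giving x = 1/2.
Since the column player is indifferent in equilibrium, the column player's expected payoff equals the payoff from either column against (1/2, 1/2). Using H: (1/2) = 1/2.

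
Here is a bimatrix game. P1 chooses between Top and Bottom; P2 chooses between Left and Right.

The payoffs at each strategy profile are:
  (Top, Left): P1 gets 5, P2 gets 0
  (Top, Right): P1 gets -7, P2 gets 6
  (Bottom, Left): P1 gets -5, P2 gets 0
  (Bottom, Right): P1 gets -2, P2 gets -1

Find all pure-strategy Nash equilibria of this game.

none

(Top, Left): P2 prefers Right (6 > 0) — not an equilibrium.
(Top, Right): P1 prefers Bottom (-2 > -7) — not an equilibrium.
(Bottom, Left): P1 prefers Top (5 > -5) — not an equilibrium.
(Bottom, Right): P2 prefers Left (0 > -1) — not an equilibrium.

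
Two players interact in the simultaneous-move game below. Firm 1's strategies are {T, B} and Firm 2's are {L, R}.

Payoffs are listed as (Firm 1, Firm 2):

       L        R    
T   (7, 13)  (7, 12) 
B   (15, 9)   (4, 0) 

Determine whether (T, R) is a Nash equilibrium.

No

At (T, R), Firm 1 earns 7; switching to B would give 4, so Firm 1 has no profitable deviation.
Firm 2 earns 12; switching to L would give 13, so Firm 2 would deviate.
Since at least one player can profitably deviate, this is not a Nash equilibrium.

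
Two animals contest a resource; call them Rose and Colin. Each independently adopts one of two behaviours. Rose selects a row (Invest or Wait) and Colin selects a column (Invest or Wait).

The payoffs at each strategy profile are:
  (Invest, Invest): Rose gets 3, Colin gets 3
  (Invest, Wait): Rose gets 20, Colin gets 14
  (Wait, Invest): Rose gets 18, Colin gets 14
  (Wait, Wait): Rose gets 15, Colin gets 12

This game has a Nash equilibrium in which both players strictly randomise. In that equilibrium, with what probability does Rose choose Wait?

11/13

Let x be the probability that Rose plays Invest. In a completely mixed equilibrium, Colin must be indifferent between Invest and Wait.
Colin's expected payoff from Invest is 3x + 14(1−x); from Wait it is 14x + 12(1−x).
Setting these equal: −11x + 14 = 2x + 12, so x = 2/13.
Therefore Rose plays Wait with probability 1 − 2/13 = 11/13.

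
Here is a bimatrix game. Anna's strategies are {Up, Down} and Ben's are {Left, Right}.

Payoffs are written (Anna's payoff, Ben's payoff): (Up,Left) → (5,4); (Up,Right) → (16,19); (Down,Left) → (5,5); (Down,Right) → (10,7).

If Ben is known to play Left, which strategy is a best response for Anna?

Against Left, Anna earns 5 from Up and 5 from Down.
So either strategy is a best response.

either — both Up and Down are best responses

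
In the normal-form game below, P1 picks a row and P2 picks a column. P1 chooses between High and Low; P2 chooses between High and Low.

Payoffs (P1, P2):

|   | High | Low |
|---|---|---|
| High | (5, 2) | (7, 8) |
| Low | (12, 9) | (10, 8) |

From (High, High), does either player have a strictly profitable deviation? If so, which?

P1 at (High, High) earns 5; deviating to Low yields 12 — a strict improvement.
P2 earns 2; deviating to Low yields 8 — a strict improvement.
Both P1 and P2 have strictly profitable deviations.

Both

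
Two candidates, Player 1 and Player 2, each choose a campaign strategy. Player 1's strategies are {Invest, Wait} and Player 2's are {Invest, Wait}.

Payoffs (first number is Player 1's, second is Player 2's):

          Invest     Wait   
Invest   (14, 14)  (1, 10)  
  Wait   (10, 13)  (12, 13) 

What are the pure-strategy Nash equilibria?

(Invest, Invest) and (Wait, Wait)

(Invest, Invest): Player 1 gets 14 ≥ 10 from Wait, and Player 2 gets 14 ≥ 10 from Wait — Nash equilibrium.
(Invest, Wait): Player 1 prefers Wait (12 > 1); Player 2 prefers Invest (14 > 10) — not an equilibrium.
(Wait, Invest): Player 1 prefers Invest (14 > 10) — not an equilibrium.
(Wait, Wait): Player 1 gets 12 ≥ 1 from Invest, and Player 2 gets 13 ≥ 13 from Invest — Nash equilibrium.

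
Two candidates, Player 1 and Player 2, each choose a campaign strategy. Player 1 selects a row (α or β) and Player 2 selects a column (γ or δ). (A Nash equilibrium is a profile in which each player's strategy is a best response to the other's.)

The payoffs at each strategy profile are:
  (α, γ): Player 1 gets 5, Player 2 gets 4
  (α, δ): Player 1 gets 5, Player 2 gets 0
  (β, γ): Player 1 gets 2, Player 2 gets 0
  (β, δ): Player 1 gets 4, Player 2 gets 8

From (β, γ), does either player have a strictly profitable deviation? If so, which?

Both

Player 1 at (β, γ) earns 2; deviating to α yields 5 — a strict improvement.
Player 2 earns 0; deviating to δ yields 8 — a strict improvement.
Both Player 1 and Player 2 have strictly profitable deviations.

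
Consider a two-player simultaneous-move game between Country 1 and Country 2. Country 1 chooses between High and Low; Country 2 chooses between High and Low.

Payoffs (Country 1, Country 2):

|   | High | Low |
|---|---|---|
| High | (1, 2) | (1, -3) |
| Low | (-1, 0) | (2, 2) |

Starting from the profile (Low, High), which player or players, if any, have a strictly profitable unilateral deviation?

Country 1 at (Low, High) earns -1; deviating to High yields 1 — a strict improvement.
Country 2 earns 0; deviating to Low yields 2 — a strict improvement.
Both Country 1 and Country 2 have strictly profitable deviations.

Both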